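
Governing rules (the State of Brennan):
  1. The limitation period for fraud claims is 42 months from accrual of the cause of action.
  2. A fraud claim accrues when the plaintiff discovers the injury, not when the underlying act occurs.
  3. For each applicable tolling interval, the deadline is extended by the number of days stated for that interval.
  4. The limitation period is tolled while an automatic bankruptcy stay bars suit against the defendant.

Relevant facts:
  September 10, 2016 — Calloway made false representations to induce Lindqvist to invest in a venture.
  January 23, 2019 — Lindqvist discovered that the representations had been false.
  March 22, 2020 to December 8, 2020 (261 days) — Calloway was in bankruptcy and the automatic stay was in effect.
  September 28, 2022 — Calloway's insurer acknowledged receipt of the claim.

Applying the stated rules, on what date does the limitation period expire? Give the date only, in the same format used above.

Under the discovery rule, the claim accrued on January 23, 2019, when Lindqvist discovered the injury — not on the September 10, 2016 date of the underlying act.
Adding the 42 months base period to January 23, 2019 gives a deadline of July 23, 2022, before any tolling.
The automatic bankruptcy stay from March 22, 2020 to December 8, 2020 tolled the period for 261 days, extending the deadline to April 10, 2023.
The other events in the timeline have no effect on the limitation period under the stated rules.

April 10, 2023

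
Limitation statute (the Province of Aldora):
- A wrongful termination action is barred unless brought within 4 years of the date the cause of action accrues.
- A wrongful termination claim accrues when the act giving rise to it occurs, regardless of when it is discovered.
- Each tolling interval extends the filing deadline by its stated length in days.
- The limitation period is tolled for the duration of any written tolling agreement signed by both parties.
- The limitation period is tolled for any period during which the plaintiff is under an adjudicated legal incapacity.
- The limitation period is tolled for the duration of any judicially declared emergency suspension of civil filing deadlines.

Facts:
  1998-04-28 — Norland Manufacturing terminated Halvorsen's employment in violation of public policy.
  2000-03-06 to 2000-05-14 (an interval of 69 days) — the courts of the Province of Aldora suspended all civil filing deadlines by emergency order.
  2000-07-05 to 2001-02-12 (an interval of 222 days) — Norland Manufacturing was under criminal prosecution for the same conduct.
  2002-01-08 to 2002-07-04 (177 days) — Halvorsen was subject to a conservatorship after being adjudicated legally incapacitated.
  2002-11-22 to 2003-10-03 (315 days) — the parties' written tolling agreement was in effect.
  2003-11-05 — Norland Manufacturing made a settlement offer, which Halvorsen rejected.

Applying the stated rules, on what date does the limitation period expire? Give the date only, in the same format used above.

The limitation period began to run on 1998-04-28.
Adding the 4 years base period to 1998-04-28 gives a deadline of 2002-04-28, before any tolling.
The emergency suspension of filing deadlines from 2000-03-06 to 2000-05-14 tolled the period for 69 days, extending the deadline to 2002-07-06.
The plaintiff's legal incapacity from 2002-01-08 to 2002-07-04 tolled the period for 177 days, extending the deadline to 2002-12-30.
The period was tolled for 315 days by the written tolling agreement (2002-11-22 to 2003-10-03), pushing the deadline to 2003-11-10.
No stated provision tolls the period for a criminal prosecution, so the interval from 2000-07-05 to 2001-02-12 has no effect on the deadline.
The other events in the timeline have no effect on the limitation period under the stated rules.

2003-11-10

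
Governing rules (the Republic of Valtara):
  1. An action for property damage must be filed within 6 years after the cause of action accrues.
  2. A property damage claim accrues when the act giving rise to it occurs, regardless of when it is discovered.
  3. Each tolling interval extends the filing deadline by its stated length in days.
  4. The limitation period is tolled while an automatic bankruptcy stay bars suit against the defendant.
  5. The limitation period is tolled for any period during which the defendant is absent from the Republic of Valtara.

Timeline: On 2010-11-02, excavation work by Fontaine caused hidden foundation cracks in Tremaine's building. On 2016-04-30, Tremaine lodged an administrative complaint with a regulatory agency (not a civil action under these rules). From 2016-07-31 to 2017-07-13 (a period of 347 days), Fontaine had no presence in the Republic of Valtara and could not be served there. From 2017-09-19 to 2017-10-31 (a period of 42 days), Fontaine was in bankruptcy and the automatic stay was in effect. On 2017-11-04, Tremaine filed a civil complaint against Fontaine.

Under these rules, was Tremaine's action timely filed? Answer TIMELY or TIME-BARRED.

TIMELY

The limitation period began to run on 2010-11-02.
6 years from 2010-11-02 is 2016-11-02.
The period was tolled for 347 days by the defendant's absence from the jurisdiction (2016-07-31 to 2017-07-13), pushing the deadline to 2017-10-15.
Because the automatic bankruptcy stay ran from 2017-09-19 to 2017-10-31, the deadline is extended by 42 days to 2017-11-26.
Nothing else in the chronology tolls or restarts the period.
The 2017-11-04 filing precedes the 2017-11-26 deadline; the claim is timely.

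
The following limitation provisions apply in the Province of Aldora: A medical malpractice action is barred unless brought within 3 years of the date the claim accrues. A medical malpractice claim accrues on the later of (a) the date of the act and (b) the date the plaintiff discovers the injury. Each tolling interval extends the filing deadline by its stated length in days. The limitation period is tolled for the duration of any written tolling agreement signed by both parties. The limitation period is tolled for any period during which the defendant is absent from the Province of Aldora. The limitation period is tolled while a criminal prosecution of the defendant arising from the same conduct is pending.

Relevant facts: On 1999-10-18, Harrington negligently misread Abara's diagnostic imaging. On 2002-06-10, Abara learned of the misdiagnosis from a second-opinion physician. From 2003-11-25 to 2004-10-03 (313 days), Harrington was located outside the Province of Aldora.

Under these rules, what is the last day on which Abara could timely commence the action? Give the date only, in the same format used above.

2006-04-19

Because discovery on 2002-06-10 post-dates the 1999-10-18 act, accrual under the later-of rule falls on 2002-06-10.
3 years from 2002-06-10 is 2005-06-10.
Because the defendant's absence from the jurisdiction ran from 2003-11-25 to 2004-10-03, the deadline is extended by 313 days to 2006-04-19.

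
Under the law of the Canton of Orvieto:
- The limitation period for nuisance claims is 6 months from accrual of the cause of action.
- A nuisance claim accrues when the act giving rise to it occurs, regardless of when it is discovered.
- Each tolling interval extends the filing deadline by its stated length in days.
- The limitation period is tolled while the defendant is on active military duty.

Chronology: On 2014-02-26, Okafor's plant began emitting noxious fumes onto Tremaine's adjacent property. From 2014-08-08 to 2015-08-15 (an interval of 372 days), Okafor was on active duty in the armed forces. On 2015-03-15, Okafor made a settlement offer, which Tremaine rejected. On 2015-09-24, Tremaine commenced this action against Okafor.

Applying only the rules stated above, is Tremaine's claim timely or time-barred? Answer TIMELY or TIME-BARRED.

TIME-BARRED

The cause of action accrued on 2014-02-26, the date of the act.
Adding the 6 months base period to 2014-02-26 gives a deadline of 2014-08-26, before any tolling.
The defendant's active military service from 2014-08-08 to 2015-08-15 tolled the period for 372 days, extending the deadline to 2015-09-02.
None of the other events listed affects the running of the period under the stated rules.
Filing on 2015-09-24 missed the 2015-09-02 deadline — the action is time-barred.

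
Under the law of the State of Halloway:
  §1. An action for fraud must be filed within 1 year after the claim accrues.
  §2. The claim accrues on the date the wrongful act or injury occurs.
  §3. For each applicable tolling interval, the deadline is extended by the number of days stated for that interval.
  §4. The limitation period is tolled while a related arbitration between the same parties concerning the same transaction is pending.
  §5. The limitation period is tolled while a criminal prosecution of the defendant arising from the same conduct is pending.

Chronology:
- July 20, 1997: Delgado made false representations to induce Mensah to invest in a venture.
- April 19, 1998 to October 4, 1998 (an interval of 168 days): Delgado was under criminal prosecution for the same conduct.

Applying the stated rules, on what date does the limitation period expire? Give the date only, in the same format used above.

The claim accrued on July 20, 1997, the date of the act.
The untolled deadline — 1 year after July 20, 1997 — is July 20, 1998.
Because the pending criminal prosecution ran from April 19, 1998 to October 4, 1998, the deadline is extended by 168 days to January 4, 1999.

January 4, 1999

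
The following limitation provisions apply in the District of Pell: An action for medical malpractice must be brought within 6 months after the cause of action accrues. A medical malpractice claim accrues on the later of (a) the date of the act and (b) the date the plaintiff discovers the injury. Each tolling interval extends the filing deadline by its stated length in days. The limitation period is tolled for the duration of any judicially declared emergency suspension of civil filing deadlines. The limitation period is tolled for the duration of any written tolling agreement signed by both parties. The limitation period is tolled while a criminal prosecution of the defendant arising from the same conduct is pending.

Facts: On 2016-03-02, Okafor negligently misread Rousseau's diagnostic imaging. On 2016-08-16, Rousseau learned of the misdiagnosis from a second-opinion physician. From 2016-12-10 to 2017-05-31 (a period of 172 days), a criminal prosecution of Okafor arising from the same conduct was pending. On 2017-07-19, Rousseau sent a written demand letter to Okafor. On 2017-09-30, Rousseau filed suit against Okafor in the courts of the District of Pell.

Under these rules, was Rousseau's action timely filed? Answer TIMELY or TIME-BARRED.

TIME-BARRED

Because discovery on 2016-08-16 post-dates the 2016-03-02 act, accrual under the later-of rule falls on 2016-08-16.
Adding the 6 months base period to 2016-08-16 gives a deadline of 2017-02-16, before any tolling.
Because the pending criminal prosecution ran from 2016-12-10 to 2017-05-31, the deadline is extended by 172 days to 2017-08-07.
Nothing else in the chronology tolls or restarts the period.
Rousseau filed on 2017-09-30, after the 2017-08-07 deadline, so the action is time-barred.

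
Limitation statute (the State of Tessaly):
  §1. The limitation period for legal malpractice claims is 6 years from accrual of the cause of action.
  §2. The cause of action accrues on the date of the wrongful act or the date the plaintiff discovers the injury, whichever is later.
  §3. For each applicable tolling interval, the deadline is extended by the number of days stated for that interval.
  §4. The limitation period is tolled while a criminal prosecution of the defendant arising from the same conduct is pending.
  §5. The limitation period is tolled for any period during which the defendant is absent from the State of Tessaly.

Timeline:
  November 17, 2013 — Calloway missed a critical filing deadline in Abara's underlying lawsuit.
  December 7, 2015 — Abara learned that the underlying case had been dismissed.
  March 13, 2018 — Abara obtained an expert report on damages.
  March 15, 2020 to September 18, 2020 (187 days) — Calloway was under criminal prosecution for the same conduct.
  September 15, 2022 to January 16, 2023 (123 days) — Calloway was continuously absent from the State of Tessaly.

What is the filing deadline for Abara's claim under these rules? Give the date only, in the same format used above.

June 12, 2022

Taking the later of the act (November 17, 2013) and discovery (December 7, 2015), the claim accrued on December 7, 2015.
6 years from December 7, 2015 is December 7, 2021.
The pending criminal prosecution from March 15, 2020 to September 18, 2020 tolled the period for 187 days, extending the deadline to June 12, 2022.
The defendant's absence from the jurisdiction from September 15, 2022 to January 16, 2023 began after the period had already run on June 12, 2022, so it has no tolling effect.
Nothing else in the chronology tolls or restarts the period.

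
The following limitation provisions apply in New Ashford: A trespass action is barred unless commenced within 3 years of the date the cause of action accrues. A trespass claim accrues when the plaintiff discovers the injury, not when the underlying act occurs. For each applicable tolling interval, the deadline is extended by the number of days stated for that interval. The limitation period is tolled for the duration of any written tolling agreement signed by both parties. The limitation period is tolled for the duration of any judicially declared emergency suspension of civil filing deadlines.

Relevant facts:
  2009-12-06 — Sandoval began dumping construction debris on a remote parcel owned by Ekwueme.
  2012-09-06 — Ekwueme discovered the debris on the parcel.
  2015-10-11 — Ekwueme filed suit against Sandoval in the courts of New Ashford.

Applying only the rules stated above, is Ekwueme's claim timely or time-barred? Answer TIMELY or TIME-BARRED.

TIME-BARRED

Accrual is tied to discovery, so the period began on 2012-09-06 rather than on 2009-12-06 when the act occurred.
Adding the 3 years base period to 2012-09-06 gives a deadline of 2015-09-06, before any tolling.
Filing on 2015-10-11 missed the 2015-09-06 deadline — the action is time-barred.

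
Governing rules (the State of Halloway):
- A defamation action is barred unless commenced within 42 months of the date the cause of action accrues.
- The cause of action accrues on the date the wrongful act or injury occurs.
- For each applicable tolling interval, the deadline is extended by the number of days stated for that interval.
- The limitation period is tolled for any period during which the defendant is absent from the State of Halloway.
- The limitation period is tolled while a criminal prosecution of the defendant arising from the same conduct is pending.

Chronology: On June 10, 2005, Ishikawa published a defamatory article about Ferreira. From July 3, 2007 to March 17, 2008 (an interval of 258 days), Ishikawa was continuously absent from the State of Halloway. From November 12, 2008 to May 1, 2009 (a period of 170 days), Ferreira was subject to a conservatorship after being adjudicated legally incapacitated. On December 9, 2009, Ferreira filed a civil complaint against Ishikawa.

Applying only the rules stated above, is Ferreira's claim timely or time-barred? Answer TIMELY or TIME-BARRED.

TIME-BARRED

The claim accrued on June 10, 2005, when the wrongful act occurred.
42 months from June 10, 2005 is December 10, 2008.
The defendant's absence from the jurisdiction from July 3, 2007 to March 17, 2008 tolled the period for 258 days, extending the deadline to August 25, 2009.
The plaintiff's legal incapacity from November 12, 2008 to May 1, 2009 does not toll the period, because no stated rule makes the plaintiff's incapacity a tolling event.
The December 9, 2009 filing falls after the August 25, 2009 deadline; the claim is time-barred.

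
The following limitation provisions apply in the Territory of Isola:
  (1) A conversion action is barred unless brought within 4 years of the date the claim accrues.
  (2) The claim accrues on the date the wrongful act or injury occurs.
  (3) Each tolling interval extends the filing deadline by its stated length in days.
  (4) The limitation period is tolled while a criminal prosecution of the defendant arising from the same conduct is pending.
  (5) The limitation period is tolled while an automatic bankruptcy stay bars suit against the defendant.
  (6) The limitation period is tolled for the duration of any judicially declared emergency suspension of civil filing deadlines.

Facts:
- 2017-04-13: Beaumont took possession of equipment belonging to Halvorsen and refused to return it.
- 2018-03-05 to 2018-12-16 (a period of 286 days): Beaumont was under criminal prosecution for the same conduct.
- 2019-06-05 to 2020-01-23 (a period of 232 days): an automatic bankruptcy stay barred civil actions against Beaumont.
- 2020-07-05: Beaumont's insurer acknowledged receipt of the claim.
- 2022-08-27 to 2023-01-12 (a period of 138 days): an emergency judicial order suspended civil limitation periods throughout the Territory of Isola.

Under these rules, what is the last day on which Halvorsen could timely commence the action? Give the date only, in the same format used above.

The claim accrued on 2017-04-13, when the wrongful act occurred.
The untolled deadline — 4 years after 2017-04-13 — is 2021-04-13.
Because the pending criminal prosecution ran from 2018-03-05 to 2018-12-16, the deadline is extended by 286 days to 2022-01-24.
The automatic bankruptcy stay from 2019-06-05 to 2020-01-23 tolled the period for 232 days, extending the deadline to 2022-09-13.
Because the emergency suspension of filing deadlines ran from 2022-08-27 to 2023-01-12, the deadline is extended by 138 days to 2023-01-29.
Nothing else in the chronology tolls or restarts the period.

2023-01-29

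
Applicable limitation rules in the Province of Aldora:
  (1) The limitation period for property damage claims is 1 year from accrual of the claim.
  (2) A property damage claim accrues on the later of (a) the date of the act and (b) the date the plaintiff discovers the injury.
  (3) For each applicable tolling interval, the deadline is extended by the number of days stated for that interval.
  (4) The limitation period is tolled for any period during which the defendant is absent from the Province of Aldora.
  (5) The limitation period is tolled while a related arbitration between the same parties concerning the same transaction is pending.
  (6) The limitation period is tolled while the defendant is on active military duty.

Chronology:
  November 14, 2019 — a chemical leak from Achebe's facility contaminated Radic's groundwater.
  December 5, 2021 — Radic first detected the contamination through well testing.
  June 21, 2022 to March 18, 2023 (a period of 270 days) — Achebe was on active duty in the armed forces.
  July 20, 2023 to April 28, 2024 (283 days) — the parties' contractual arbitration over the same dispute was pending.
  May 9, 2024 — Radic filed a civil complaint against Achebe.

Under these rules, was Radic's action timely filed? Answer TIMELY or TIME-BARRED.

TIMELY

Taking the later of the act (November 14, 2019) and discovery (December 5, 2021), the claim accrued on December 5, 2021.
The untolled deadline — 1 year after December 5, 2021 — is December 5, 2022.
The defendant's active military service from June 21, 2022 to March 18, 2023 tolled the period for 270 days, extending the deadline to September 1, 2023.
The pending related arbitration from July 20, 2023 to April 28, 2024 tolled the period for 283 days, extending the deadline to June 10, 2024.
Filing on May 9, 2024 beat the June 10, 2024 deadline — the action is timely.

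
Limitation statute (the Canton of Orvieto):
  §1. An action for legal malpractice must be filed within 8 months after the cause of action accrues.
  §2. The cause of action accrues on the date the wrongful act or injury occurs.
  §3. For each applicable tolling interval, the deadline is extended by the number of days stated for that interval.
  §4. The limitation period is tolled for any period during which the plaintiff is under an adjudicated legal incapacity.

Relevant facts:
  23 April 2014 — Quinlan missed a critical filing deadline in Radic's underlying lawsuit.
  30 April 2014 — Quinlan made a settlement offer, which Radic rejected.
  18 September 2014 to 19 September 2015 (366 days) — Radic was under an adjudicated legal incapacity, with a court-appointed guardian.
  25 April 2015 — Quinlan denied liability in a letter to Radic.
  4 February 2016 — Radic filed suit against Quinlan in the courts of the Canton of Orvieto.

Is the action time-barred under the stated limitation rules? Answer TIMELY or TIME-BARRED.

The cause of action accrued on 23 April 2014, the date of the act.
8 months from 23 April 2014 is 23 December 2014.
The period was tolled for 366 days by the plaintiff's legal incapacity (18 September 2014 to 19 September 2015), pushing the deadline to 24 December 2015.
Nothing else in the chronology tolls or restarts the period.
Radic filed on 4 February 2016, after the 24 December 2015 deadline, so the action is time-barred.

TIME-BARRED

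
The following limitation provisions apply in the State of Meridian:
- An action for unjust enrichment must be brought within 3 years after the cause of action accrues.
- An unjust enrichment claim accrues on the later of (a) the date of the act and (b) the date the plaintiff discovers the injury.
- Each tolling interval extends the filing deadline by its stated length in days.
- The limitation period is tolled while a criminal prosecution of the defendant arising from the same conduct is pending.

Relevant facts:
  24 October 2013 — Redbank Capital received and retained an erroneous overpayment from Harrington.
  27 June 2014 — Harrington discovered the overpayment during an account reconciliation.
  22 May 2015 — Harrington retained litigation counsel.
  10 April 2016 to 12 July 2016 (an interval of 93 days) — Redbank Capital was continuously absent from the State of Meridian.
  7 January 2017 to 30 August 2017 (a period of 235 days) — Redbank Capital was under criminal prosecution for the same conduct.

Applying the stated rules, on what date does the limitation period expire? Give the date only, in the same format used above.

17 February 2018

Because discovery on 27 June 2014 post-dates the 24 October 2013 act, accrual under the later-of rule falls on 27 June 2014.
The untolled deadline — 3 years after 27 June 2014 — is 27 June 2017.
The period was tolled for 235 days by the pending criminal prosecution (7 January 2017 to 30 August 2017), pushing the deadline to 17 February 2018.
The defendant's absence from the jurisdiction from 10 April 2016 to 12 July 2016 does not toll the period, because no stated rule makes the defendant's absence a tolling event.
Nothing else in the chronology tolls or restarts the period.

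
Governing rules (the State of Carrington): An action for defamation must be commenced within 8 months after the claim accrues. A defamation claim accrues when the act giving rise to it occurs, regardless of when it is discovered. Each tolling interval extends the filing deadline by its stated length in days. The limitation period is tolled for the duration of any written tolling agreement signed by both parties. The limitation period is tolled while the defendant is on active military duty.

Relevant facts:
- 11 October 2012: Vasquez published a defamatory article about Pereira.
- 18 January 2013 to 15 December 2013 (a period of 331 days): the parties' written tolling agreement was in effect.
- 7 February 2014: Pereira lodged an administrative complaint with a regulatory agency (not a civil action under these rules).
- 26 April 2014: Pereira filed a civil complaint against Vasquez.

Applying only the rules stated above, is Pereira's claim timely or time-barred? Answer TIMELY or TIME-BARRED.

TIMELY

The claim accrued on 11 October 2012, the date of the act.
8 months from 11 October 2012 is 11 June 2013.
The period was tolled for 331 days by the written tolling agreement (18 January 2013 to 15 December 2013), pushing the deadline to 8 May 2014.
None of the other events listed affects the running of the period under the stated rules.
The 26 April 2014 filing precedes the 8 May 2014 deadline; the claim is timely.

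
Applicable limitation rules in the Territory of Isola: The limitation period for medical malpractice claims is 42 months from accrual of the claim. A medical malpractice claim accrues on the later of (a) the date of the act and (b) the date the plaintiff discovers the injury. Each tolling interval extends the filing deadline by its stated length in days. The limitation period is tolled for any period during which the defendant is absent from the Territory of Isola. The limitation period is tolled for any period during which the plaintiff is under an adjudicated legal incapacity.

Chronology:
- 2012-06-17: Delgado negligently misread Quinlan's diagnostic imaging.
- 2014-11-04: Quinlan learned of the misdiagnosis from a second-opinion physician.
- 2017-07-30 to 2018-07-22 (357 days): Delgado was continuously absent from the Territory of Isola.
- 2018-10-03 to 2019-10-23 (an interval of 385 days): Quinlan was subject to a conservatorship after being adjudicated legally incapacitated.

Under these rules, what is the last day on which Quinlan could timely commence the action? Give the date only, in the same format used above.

Because discovery on 2014-11-04 post-dates the 2012-06-17 act, accrual under the later-of rule falls on 2014-11-04.
The untolled deadline — 42 months after 2014-11-04 — is 2018-05-04.
Because the defendant's absence from the jurisdiction ran from 2017-07-30 to 2018-07-22, the deadline is extended by 357 days to 2019-04-26.
The plaintiff's legal incapacity from 2018-10-03 to 2019-10-23 tolled the period for 385 days, extending the deadline to 2020-05-15.

2020-05-15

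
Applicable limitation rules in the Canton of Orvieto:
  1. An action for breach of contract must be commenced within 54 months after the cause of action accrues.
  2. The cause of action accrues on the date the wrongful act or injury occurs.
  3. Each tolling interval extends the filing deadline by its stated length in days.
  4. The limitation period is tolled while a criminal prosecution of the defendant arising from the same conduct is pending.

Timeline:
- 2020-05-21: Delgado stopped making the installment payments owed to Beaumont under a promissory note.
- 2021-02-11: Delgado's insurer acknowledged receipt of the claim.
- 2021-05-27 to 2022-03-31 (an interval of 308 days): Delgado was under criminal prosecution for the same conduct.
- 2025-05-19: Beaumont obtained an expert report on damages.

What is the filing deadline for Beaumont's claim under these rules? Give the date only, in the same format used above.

The limitation period began to run on 2020-05-21.
54 months from 2020-05-21 is 2024-11-21.
The period was tolled for 308 days by the pending criminal prosecution (2021-05-27 to 2022-03-31), pushing the deadline to 2025-09-25.
Nothing else in the chronology tolls or restarts the period.

2025-09-25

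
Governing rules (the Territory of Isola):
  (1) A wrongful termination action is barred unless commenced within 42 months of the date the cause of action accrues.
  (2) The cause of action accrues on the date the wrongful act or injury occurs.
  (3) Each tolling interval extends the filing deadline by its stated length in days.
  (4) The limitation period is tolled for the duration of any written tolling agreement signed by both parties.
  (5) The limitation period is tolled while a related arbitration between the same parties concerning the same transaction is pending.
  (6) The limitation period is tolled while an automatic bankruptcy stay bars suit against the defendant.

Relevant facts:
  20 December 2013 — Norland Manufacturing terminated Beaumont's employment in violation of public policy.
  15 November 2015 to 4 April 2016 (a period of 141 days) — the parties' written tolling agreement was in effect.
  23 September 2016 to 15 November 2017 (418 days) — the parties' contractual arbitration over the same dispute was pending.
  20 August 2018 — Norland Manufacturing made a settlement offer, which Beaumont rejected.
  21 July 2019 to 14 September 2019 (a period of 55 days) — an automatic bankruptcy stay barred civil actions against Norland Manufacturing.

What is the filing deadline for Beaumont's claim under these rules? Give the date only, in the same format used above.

The limitation period began to run on 20 December 2013.
42 months from 20 December 2013 is 20 June 2017.
The period was tolled for 141 days by the written tolling agreement (15 November 2015 to 4 April 2016), pushing the deadline to 8 November 2017.
The pending related arbitration from 23 September 2016 to 15 November 2017 tolled the period for 418 days, extending the deadline to 31 December 2018.
The automatic bankruptcy stay from 21 July 2019 to 14 September 2019 began after the period had already run on 31 December 2018, so it has no tolling effect.
Nothing else in the chronology tolls or restarts the period.

31 December 2018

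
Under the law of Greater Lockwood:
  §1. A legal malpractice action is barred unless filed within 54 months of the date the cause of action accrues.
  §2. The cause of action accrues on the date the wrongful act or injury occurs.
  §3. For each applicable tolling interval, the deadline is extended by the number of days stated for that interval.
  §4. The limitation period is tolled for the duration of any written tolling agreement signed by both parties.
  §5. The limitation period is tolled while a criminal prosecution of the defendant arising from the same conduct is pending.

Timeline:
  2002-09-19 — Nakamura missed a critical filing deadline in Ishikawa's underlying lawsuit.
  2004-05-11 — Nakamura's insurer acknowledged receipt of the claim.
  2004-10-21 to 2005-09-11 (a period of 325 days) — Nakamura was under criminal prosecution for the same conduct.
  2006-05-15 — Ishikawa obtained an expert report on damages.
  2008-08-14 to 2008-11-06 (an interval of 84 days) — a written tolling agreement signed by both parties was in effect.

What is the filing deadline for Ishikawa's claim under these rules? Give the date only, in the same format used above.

2008-02-07

The claim accrued on 2002-09-19, when the wrongful act occurred.
The untolled deadline — 54 months after 2002-09-19 — is 2007-03-19.
The pending criminal prosecution from 2004-10-21 to 2005-09-11 tolled the period for 325 days, extending the deadline to 2008-02-07.
The written tolling agreement starting 2008-08-14 came too late — the period had run on 2008-02-07 — and so does not extend the deadline.
The other events in the timeline have no effect on the limitation period under the stated rules.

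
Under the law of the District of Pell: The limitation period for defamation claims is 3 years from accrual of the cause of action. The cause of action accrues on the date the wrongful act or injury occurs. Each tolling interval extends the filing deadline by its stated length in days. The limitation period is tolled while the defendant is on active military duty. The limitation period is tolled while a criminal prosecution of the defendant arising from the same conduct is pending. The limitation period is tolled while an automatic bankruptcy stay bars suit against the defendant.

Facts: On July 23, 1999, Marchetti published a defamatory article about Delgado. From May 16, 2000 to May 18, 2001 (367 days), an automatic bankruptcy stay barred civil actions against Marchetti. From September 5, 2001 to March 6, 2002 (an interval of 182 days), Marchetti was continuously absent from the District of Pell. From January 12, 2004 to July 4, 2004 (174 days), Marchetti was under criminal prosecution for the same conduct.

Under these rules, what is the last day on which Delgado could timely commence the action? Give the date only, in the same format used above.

The claim accrued on July 23, 1999, when the wrongful act occurred.
3 years from July 23, 1999 is July 23, 2002.
The automatic bankruptcy stay from May 16, 2000 to May 18, 2001 tolled the period for 367 days, extending the deadline to July 25, 2003.
By the time the pending criminal prosecution began on January 12, 2004, the limitation period had already expired on July 25, 2003; that interval cannot revive it.
The defendant's absence from the jurisdiction from September 5, 2001 to March 6, 2002 does not toll the period, because no stated rule makes the defendant's absence a tolling event.

July 25, 2003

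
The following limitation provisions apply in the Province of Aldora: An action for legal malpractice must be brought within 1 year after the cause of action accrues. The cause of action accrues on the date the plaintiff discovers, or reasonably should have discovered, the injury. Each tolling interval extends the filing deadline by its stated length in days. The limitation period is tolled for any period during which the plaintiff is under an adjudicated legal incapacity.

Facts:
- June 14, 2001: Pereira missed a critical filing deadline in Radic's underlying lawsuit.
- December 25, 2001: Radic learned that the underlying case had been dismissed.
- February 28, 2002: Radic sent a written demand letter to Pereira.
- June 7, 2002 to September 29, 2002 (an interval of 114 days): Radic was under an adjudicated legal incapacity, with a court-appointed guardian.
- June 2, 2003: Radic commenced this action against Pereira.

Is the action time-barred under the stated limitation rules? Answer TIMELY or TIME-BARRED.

TIME-BARRED

The claim did not accrue until Radic discovered the injury on December 25, 2001; the June 14, 2001 act date does not start the clock under the stated rule.
1 year from December 25, 2001 is December 25, 2002.
Because the plaintiff's legal incapacity ran from June 7, 2002 to September 29, 2002, the deadline is extended by 114 days to April 18, 2003.
Nothing else in the chronology tolls or restarts the period.
Radic filed on June 2, 2003, after the April 18, 2003 deadline, so the action is time-barred.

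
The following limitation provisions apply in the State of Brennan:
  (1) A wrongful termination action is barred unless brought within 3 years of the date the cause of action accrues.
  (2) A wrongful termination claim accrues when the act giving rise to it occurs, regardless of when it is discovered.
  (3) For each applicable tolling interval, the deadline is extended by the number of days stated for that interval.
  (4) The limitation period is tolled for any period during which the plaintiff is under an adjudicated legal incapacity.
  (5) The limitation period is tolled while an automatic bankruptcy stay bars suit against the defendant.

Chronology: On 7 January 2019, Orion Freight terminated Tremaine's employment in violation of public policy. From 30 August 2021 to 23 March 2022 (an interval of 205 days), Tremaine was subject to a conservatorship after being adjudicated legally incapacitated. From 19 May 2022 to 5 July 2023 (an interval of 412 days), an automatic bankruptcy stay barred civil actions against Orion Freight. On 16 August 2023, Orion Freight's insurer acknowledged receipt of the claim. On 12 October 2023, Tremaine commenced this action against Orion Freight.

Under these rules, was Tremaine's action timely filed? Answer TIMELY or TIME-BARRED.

The limitation period began to run on 7 January 2019.
Adding the 3 years base period to 7 January 2019 gives a deadline of 7 January 2022, before any tolling.
The period was tolled for 205 days by the plaintiff's legal incapacity (30 August 2021 to 23 March 2022), pushing the deadline to 31 July 2022.
The automatic bankruptcy stay from 19 May 2022 to 5 July 2023 tolled the period for 412 days, extending the deadline to 16 September 2023.
None of the other events listed affects the running of the period under the stated rules.
Tremaine filed on 12 October 2023, after the 16 September 2023 deadline, so the action is time-barred.

TIME-BARRED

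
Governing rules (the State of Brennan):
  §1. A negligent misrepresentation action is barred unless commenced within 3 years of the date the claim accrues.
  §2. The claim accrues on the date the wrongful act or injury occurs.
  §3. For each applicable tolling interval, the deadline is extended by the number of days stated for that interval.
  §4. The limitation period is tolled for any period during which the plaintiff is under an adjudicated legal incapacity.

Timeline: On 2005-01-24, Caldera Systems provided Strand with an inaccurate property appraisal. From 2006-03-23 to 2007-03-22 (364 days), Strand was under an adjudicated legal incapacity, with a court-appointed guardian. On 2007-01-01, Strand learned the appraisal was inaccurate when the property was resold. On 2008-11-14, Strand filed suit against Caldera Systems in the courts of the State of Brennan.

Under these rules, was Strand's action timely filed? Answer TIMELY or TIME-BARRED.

The claim accrued on 2005-01-24, when the wrongful act occurred; under the stated occurrence rule the 2007-01-01 discovery does not delay accrual.
3 years from 2005-01-24 is 2008-01-24.
The plaintiff's legal incapacity from 2006-03-23 to 2007-03-22 tolled the period for 364 days, extending the deadline to 2009-01-22.
Strand filed on 2008-11-14, before the 2009-01-22 deadline, so the action is timely.

TIMELY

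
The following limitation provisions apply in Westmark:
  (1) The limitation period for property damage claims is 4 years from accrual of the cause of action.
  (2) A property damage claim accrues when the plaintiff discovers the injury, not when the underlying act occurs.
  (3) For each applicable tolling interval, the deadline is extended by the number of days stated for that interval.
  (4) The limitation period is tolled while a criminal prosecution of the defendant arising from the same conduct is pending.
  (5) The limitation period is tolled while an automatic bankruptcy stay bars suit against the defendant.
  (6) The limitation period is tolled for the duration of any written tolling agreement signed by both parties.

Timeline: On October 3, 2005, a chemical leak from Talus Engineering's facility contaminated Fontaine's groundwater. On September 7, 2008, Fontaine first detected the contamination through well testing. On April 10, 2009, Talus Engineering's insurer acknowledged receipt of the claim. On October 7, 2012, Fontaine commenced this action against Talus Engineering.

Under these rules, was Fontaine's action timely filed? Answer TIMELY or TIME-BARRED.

The claim did not accrue until Fontaine discovered the injury on September 7, 2008; the October 3, 2005 act date does not start the clock under the stated rule.
4 years from September 7, 2008 is September 7, 2012.
The other events in the timeline have no effect on the limitation period under the stated rules.
Fontaine filed on October 7, 2012, after the September 7, 2012 deadline, so the action is time-barred.

TIME-BARRED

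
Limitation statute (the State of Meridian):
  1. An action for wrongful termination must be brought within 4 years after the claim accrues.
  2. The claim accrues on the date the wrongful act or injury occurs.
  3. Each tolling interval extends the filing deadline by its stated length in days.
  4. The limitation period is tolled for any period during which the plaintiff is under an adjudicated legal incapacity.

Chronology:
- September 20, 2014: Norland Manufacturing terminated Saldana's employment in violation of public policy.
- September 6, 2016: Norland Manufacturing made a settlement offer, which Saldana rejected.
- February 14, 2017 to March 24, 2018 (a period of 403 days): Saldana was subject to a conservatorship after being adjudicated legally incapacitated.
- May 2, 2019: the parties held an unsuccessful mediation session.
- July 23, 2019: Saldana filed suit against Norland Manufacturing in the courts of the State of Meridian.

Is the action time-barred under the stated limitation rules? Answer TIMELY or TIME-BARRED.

TIMELY

The limitation period began to run on September 20, 2014.
Adding the 4 years base period to September 20, 2014 gives a deadline of September 20, 2018, before any tolling.
The period was tolled for 403 days by the plaintiff's legal incapacity (February 14, 2017 to March 24, 2018), pushing the deadline to October 28, 2019.
Nothing else in the chronology tolls or restarts the period.
Saldana filed on July 23, 2019, before the October 28, 2019 deadline, so the action is timely.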